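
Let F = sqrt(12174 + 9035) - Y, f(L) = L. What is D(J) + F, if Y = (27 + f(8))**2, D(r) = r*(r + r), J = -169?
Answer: 55897 + sqrt(21209) ≈ 56043.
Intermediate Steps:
D(r) = 2*r**2 (D(r) = r*(2*r) = 2*r**2)
Y = 1225 (Y = (27 + 8)**2 = 35**2 = 1225)
F = -1225 + sqrt(21209) (F = sqrt(12174 + 9035) - 1*1225 = sqrt(21209) - 1225 = -1225 + sqrt(21209) ≈ -1079.4)
D(J) + F = 2*(-169)**2 + (-1225 + sqrt(21209)) = 2*28561 + (-1225 + sqrt(21209)) = 57122 + (-1225 + sqrt(21209)) = 55897 + sqrt(21209)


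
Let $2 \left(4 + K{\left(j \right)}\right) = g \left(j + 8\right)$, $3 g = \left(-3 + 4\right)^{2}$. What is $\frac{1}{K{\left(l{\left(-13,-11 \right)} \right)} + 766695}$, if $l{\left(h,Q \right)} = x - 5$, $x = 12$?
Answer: $\frac{2}{1533387} \approx 1.3043 \cdot 10^{-6}$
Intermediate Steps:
$g = \frac{1}{3}$ ($g = \frac{\left(-3 + 4\right)^{2}}{3} = \frac{1^{2}}{3} = \frac{1}{3} \cdot 1 = \frac{1}{3} \approx 0.33333$)
$l{\left(h,Q \right)} = 7$ ($l{\left(h,Q \right)} = 12 - 5 = 7$)
$K{\left(j \right)} = - \frac{8}{3} + \frac{j}{6}$ ($K{\left(j \right)} = -4 + \frac{\frac{1}{3} \left(j + 8\right)}{2} = -4 + \frac{\frac{1}{3} \left(8 + j\right)}{2} = -4 + \frac{\frac{8}{3} + \frac{j}{3}}{2} = -4 + \left(\frac{4}{3} + \frac{j}{6}\right) = - \frac{8}{3} + \frac{j}{6}$)
$\frac{1}{K{\left(l{\left(-13,-11 \right)} \right)} + 766695} = \frac{1}{\left(- \frac{8}{3} + \frac{1}{6} \cdot 7\right) + 766695} = \frac{1}{\left(- \frac{8}{3} + \frac{7}{6}\right) + 766695} = \frac{1}{- \frac{3}{2} + 766695} = \frac{1}{\frac{1533387}{2}} = \frac{2}{1533387}$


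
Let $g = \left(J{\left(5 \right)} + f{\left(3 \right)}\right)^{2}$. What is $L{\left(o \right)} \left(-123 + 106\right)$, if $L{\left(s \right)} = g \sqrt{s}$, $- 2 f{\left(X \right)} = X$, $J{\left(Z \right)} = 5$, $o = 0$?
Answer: $0$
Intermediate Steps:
$f{\left(X \right)} = - \frac{X}{2}$
$g = \frac{49}{4}$ ($g = \left(5 - \frac{3}{2}\right)^{2} = \left(\frac{7}{2}\right)^{2} = \frac{49}{4} \approx 12.25$)
$L{\left(s \right)} = \frac{49 \sqrt{s}}{4}$
$L{\left(o \right)} \left(-123 + 106\right) = \frac{49 \sqrt{0}}{4} \left(-123 + 106\right) = \frac{49}{4} \cdot 0 \left(-17\right) = 0 \left(-17\right) = 0$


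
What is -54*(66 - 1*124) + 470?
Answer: 3602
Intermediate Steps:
-54*(66 - 1*124) + 470 = -54*(66 - 124) + 470 = -54*(-58) + 470 = 3132 + 470 = 3602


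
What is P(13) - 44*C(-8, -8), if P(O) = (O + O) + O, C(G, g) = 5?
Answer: -181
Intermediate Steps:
P(O) = 3*O (P(O) = 2*O + O = 3*O)
P(13) - 44*C(-8, -8) = 3*13 - 44*5 = 39 - 220 = -181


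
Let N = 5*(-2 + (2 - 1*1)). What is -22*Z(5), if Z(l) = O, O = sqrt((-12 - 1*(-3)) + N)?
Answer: -22*I*sqrt(14) ≈ -82.316*I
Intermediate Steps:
N = -5 (N = 5*(-2 + (2 - 1)) = 5*(-2 + 1) = 5*(-1) = -5)
O = I*sqrt(14) (O = sqrt((-12 - 1*(-3)) - 5) = sqrt((-12 + 3) - 5) = sqrt(-9 - 5) = sqrt(-14) = I*sqrt(14) ≈ 3.7417*I)
Z(l) = I*sqrt(14)
-22*Z(5) = -22*I*sqrt(14)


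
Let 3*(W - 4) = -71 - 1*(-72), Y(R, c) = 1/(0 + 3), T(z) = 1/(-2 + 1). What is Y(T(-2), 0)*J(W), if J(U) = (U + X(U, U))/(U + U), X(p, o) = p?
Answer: 1/3 ≈ 0.33333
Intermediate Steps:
T(z) = -1 (T(z) = 1/(-1) = -1)
Y(R, c) = 1/3
W = 13/3 (W = 4 + (-71 - 1*(-72))/3 = 4 + (-71 + 72)/3 = 4 + (1/3)*1 = 4 + 1/3 = 13/3 ≈ 4.3333)
J(U) = 1 (J(U) = (U + U)/(U + U) = (2*U)/((2*U)) = (2*U)*(1/(2*U)) = 1)
Y(T(-2), 0)*J(W) = (1/3)*1 = 1/3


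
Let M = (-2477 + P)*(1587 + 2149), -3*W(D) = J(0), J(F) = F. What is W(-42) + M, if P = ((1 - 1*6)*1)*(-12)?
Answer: -9029912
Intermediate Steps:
W(D) = 0 (W(D) = -⅓*0 = 0)
P = 60 (P = ((1 - 6)*1)*(-12) = -5*1*(-12) = -5*(-12) = 60)
M = -9029912 (M = (-2477 + 60)*(1587 + 2149) = -2417*3736 = -9029912)
W(-42) + M = 0 - 9029912 = -9029912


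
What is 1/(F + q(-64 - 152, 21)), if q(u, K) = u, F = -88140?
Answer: -1/88356 ≈ -1.1318e-5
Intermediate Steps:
1/(F + q(-64 - 152, 21)) = 1/(-88140 + (-64 - 152)) = 1/(-88140 - 216) = 1/(-88356) = -1/88356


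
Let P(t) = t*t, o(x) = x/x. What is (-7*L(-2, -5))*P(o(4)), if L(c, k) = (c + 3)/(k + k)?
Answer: 7/10 ≈ 0.70000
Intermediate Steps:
o(x) = 1
P(t) = t²
L(c, k) = (3 + c)/(2*k) (L(c, k) = (3 + c)/((2*k)) = (3 + c)*(1/(2*k)) = (3 + c)/(2*k))
(-7*L(-2, -5))*P(o(4)) = -7*(3 - 2)/(2*(-5))*1² = -7*(-1)/(2*5)*1 = -7*(-⅒)*1 = (7/10)*1 = 7/10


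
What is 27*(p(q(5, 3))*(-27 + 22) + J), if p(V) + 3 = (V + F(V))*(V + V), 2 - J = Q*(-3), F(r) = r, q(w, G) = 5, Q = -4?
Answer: -13365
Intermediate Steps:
J = -10 (J = 2 - (-4)*(-3) = 2 - 1*12 = 2 - 12 = -10)
p(V) = -3 + 4*V² (p(V) = -3 + (V + V)*(V + V) = -3 + (2*V)*(2*V) = -3 + 4*V²)
27*(p(q(5, 3))*(-27 + 22) + J) = 27*((-3 + 4*5²)*(-27 + 22) - 10) = 27*((-3 + 4*25)*(-5) - 10) = 27*((-3 + 100)*(-5) - 10) = 27*(97*(-5) - 10) = 27*(-485 - 10) = 27*(-495) = -13365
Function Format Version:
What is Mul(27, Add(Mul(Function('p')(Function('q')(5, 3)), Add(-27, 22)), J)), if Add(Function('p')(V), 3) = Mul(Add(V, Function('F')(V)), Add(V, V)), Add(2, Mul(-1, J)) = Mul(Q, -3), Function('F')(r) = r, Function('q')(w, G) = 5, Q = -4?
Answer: -13365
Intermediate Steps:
J = -10 (J = Add(2, Mul(-1, Mul(-4, -3))) = Add(2, Mul(-1, 12)) = Add(2, -12) = -10)
Function('p')(V) = Add(-3, Mul(4, Pow(V, 2))) (Function('p')(V) = Add(-3, Mul(Add(V, V), Add(V, V))) = Add(-3, Mul(Mul(2, V), Mul(2, V))) = Add(-3, Mul(4, Pow(V, 2))))
Mul(27, Add(Mul(Function('p')(Function('q')(5, 3)), Add(-27, 22)), J)) = Mul(27, Add(Mul(Add(-3, Mul(4, Pow(5, 2))), Add(-27, 22)), -10)) = Mul(27, Add(Mul(Add(-3, Mul(4, 25)), -5), -10)) = Mul(27, Add(Mul(Add(-3, 100), -5), -10)) = Mul(27, Add(Mul(97, -5), -10)) = Mul(27, Add(-485, -10)) = Mul(27, -495) = -13365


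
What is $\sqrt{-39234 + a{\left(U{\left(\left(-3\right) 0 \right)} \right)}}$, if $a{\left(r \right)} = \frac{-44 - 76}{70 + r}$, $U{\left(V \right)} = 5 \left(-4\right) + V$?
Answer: $\frac{9 i \sqrt{12110}}{5} \approx 198.08 i$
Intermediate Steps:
$U{\left(V \right)} = -20 + V$
$a{\left(r \right)} = - \frac{120}{70 + r}$
$\sqrt{-39234 + a{\left(U{\left(\left(-3\right) 0 \right)} \right)}} = \sqrt{-39234 - \frac{120}{70 - 20}} = \sqrt{-39234 - \frac{120}{50}} = \sqrt{-39234 - \frac{12}{5}} = \sqrt{- \frac{196182}{5}} = \frac{9 i \sqrt{12110}}{5}$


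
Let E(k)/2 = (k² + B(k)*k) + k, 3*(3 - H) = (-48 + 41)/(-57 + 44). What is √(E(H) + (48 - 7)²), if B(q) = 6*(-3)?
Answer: √2435141/39 ≈ 40.013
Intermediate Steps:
H = 110/39 (H = 3 - (-48 + 41)/(3*(-57 + 44)) = 3 - (-7)/(3*(-13)) = 3 - (-7)*(-1)/(3*13) = 3 - ⅓*7/13 = 3 - 7/39 = 110/39 ≈ 2.8205)
B(q) = -18
E(k) = -34*k + 2*k² (E(k) = 2*((k² - 18*k) + k) = 2*(k² - 17*k) = -34*k + 2*k²)
√(E(H) + (48 - 7)²) = √(2*(110/39)*(-17 + 110/39) + (48 - 7)²) = √(2*(110/39)*(-553/39) + 41²) = √(-121660/1521 + 1681) = √(2435141/1521) = √2435141/39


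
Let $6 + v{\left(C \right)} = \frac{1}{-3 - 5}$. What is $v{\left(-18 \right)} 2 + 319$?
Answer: $\frac{1227}{4} \approx 306.75$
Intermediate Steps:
$v{\left(C \right)} = - \frac{49}{8}$ ($v{\left(C \right)} = -6 + \frac{1}{-3 - 5} = -6 + \frac{1}{-8} = -6 - \frac{1}{8} = - \frac{49}{8}$)
$v{\left(-18 \right)} 2 + 319 = \left(- \frac{49}{8}\right) 2 + 319 = - \frac{49}{4} + 319 = \frac{1227}{4}$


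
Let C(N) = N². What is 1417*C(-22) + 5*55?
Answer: 686103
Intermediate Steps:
1417*C(-22) + 5*55 = 1417*(-22)² + 5*55 = 1417*484 + 275 = 685828 + 275 = 686103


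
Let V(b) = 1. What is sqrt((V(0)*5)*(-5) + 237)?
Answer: 2*sqrt(53) ≈ 14.560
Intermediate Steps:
sqrt((V(0)*5)*(-5) + 237) = sqrt((1*5)*(-5) + 237) = sqrt(5*(-5) + 237) = sqrt(-25 + 237) = sqrt(212) = 2*sqrt(53)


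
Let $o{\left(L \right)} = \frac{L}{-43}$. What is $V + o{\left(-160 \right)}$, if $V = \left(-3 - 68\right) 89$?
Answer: $- \frac{271557}{43} \approx -6315.3$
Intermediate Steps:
$o{\left(L \right)} = - \frac{L}{43}$ ($o{\left(L \right)} = L \left(- \frac{1}{43}\right) = - \frac{L}{43}$)
$V = -6319$ ($V = \left(-71\right) 89 = -6319$)
$V + o{\left(-160 \right)} = -6319 - - \frac{160}{43} = -6319 + \frac{160}{43} = - \frac{271557}{43}$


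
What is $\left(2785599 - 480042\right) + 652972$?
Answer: $2958529$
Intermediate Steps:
$\left(2785599 - 480042\right) + 652972 = 2305557 + 652972 = 2958529$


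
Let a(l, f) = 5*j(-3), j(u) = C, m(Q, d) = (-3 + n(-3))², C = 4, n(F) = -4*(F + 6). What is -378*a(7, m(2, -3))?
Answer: -7560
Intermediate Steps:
n(F) = -24 - 4*F (n(F) = -4*(6 + F) = -24 - 4*F)
m(Q, d) = 225 (m(Q, d) = (-3 + (-24 - 4*(-3)))² = (-3 + (-24 + 12))² = (-3 - 12)² = (-15)² = 225)
j(u) = 4
a(l, f) = 20 (a(l, f) = 5*4 = 20)
-378*a(7, m(2, -3)) = -378*20 = -7560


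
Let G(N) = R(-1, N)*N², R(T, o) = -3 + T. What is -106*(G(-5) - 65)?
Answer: 17490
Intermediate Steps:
G(N) = -4*N² (G(N) = (-3 - 1)*N² = -4*N²)
-106*(G(-5) - 65) = -106*(-4*(-5)² - 65) = -106*(-4*25 - 65) = -106*(-100 - 65) = -106*(-165) = 17490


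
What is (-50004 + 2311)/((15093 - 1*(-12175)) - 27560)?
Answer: 47693/292 ≈ 163.33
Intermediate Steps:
(-50004 + 2311)/((15093 - 1*(-12175)) - 27560) = -47693/((15093 + 12175) - 27560) = -47693/(27268 - 27560) = -47693/(-292) = -47693*(-1/292) = 47693/292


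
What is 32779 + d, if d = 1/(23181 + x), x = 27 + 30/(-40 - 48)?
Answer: 33471849767/1021137 ≈ 32779.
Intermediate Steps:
x = 1173/44 (x = 27 + 30/(-88) = 27 + 30*(-1/88) = 27 - 15/44 = 1173/44 ≈ 26.659)
d = 44/1021137 (d = 1/(23181 + 1173/44) = 1/(1021137/44) = 44/1021137 ≈ 4.3089e-5)
32779 + d = 32779 + 44/1021137 = 33471849767/1021137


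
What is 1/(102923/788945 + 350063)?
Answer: 788945/276180556458 ≈ 2.8566e-6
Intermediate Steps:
1/(102923/788945 + 350063) = 1/(276180556458/788945) = 788945/276180556458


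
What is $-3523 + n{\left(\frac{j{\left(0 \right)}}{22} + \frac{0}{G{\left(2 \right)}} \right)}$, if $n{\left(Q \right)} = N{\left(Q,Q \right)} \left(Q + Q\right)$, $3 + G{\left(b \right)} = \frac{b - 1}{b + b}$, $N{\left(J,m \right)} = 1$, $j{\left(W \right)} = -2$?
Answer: $- \frac{38755}{11} \approx -3523.2$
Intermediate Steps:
$G{\left(b \right)} = -3 + \frac{-1 + b}{2 b}$ ($G{\left(b \right)} = -3 + \frac{b - 1}{b + b} = -3 + \frac{-1 + b}{2 b}$)
$n{\left(Q \right)} = 2 Q$ ($n{\left(Q \right)} = 1 \left(Q + Q\right) = 1 \cdot 2 Q = 2 Q$)
$-3523 + n{\left(\frac{j{\left(0 \right)}}{22} + \frac{0}{G{\left(2 \right)}} \right)} = -3523 + 2 \left(- \frac{2}{22} + \frac{0}{\frac{1}{2} \cdot \frac{1}{2} \left(-1 - 10\right)}\right) = -3523 + 2 \left(\left(-2\right) \frac{1}{22} + \frac{0}{\frac{1}{2} \cdot \frac{1}{2} \left(-1 - 10\right)}\right) = -3523 + 2 \left(- \frac{1}{11} + \frac{0}{\frac{1}{2} \cdot \frac{1}{2} \left(-11\right)}\right) = -3523 + 2 \left(- \frac{1}{11} + \frac{0}{- \frac{11}{4}}\right) = -3523 + 2 \left(- \frac{1}{11} + 0 \left(- \frac{4}{11}\right)\right) = -3523 + 2 \left(- \frac{1}{11} + 0\right) = -3523 + 2 \left(- \frac{1}{11}\right) = -3523 - \frac{2}{11} = - \frac{38755}{11}$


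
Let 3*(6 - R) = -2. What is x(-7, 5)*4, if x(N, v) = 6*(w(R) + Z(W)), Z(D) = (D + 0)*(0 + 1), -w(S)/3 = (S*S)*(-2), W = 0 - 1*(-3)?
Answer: 6472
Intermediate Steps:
R = 20/3 (R = 6 - 1/3*(-2) = 6 + 2/3 = 20/3 ≈ 6.6667)
W = 3 (W = 0 + 3 = 3)
w(S) = 6*S**2 (w(S) = -3*S*S*(-2) = -3*S**2*(-2) = -(-6)*S**2 = 6*S**2)
Z(D) = D (Z(D) = D*1 = D)
x(N, v) = 1618 (x(N, v) = 6*(6*(20/3)**2 + 3) = 6*(6*(400/9) + 3) = 6*(800/3 + 3) = 6*(809/3) = 1618)
x(-7, 5)*4 = 1618*4 = 6472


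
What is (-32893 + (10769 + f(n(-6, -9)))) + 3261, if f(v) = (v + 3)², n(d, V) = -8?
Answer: -18838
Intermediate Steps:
f(v) = (3 + v)²
(-32893 + (10769 + f(n(-6, -9)))) + 3261 = (-32893 + (10769 + (3 - 8)²)) + 3261 = (-32893 + (10769 + (-5)²)) + 3261 = (-32893 + (10769 + 25)) + 3261 = (-32893 + 10794) + 3261 = -22099 + 3261 = -18838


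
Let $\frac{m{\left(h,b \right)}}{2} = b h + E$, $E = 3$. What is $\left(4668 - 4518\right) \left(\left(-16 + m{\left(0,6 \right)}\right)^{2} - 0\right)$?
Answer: $15000$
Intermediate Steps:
$m{\left(h,b \right)} = 6 + 2 b h$ ($m{\left(h,b \right)} = 2 \left(b h + 3\right) = 2 \left(3 + b h\right) = 6 + 2 b h$)
$\left(4668 - 4518\right) \left(\left(-16 + m{\left(0,6 \right)}\right)^{2} - 0\right) = \left(4668 - 4518\right) \left(\left(-16 + \left(6 + 2 \cdot 6 \cdot 0\right)\right)^{2} - 0\right) = 150 \left(\left(-16 + \left(6 + 0\right)\right)^{2} + 0\right) = 150 \left(\left(-16 + 6\right)^{2} + 0\right) = 150 \left(\left(-10\right)^{2} + 0\right) = 150 \left(100 + 0\right) = 150 \cdot 100 = 15000$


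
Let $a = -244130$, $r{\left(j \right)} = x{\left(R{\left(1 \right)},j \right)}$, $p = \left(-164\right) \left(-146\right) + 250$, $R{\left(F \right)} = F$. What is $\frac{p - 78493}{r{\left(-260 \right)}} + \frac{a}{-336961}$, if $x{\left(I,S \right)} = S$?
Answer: $\frac{18360119139}{87609860} \approx 209.57$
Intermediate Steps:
$p = 24194$ ($p = 23944 + 250 = 24194$)
$r{\left(j \right)} = j$
$\frac{p - 78493}{r{\left(-260 \right)}} + \frac{a}{-336961} = \frac{24194 - 78493}{-260} - \frac{244130}{-336961} = \left(24194 - 78493\right) \left(- \frac{1}{260}\right) - - \frac{244130}{336961} = \left(-54299\right) \left(- \frac{1}{260}\right) + \frac{244130}{336961} = \frac{54299}{260} + \frac{244130}{336961} = \frac{18360119139}{87609860}$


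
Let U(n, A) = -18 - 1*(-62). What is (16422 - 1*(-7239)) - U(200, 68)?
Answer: 23617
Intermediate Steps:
U(n, A) = 44 (U(n, A) = -18 + 62 = 44)
(16422 - 1*(-7239)) - U(200, 68) = (16422 - 1*(-7239)) - 1*44 = (16422 + 7239) - 44 = 23661 - 44 = 23617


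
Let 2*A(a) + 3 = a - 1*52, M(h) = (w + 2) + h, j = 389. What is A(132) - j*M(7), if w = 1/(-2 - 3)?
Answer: -33847/10 ≈ -3384.7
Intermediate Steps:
w = -⅕ (w = 1/(-5) = -⅕ ≈ -0.20000)
M(h) = 9/5 + h (M(h) = (-⅕ + 2) + h = 9/5 + h)
A(a) = -55/2 + a/2 (A(a) = -3/2 + (a - 1*52)/2 = -3/2 + (a - 52)/2 = -3/2 + (-52 + a)/2 = -3/2 + (-26 + a/2) = -55/2 + a/2)
A(132) - j*M(7) = (-55/2 + (½)*132) - 389*(9/5 + 7) = (-55/2 + 66) - 389*44/5 = 77/2 - 1*17116/5 = 77/2 - 17116/5 = -33847/10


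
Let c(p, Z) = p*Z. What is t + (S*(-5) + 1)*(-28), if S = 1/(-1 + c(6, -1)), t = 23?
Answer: -25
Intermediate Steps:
c(p, Z) = Z*p
S = -⅐ (S = 1/(-1 - 1*6) = 1/(-1 - 6) = 1/(-7) = -⅐ ≈ -0.14286)
t + (S*(-5) + 1)*(-28) = 23 + (-⅐*(-5) + 1)*(-28) = 23 + (5/7 + 1)*(-28) = 23 + (12/7)*(-28) = 23 - 48 = -25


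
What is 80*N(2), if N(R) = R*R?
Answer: 320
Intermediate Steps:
N(R) = R**2
80*N(2) = 80*2**2 = 80*4 = 320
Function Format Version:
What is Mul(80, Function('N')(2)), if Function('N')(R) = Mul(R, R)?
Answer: 320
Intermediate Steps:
Function('N')(R) = Pow(R, 2)
Mul(80, Function('N')(2)) = Mul(80, Pow(2, 2)) = Mul(80, 4) = 320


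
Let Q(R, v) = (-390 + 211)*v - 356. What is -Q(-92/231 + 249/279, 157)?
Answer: 28459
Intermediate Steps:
Q(R, v) = -356 - 179*v (Q(R, v) = -179*v - 356 = -356 - 179*v)
-Q(-92/231 + 249/279, 157) = -(-356 - 179*157) = -(-356 - 28103) = -1*(-28459) = 28459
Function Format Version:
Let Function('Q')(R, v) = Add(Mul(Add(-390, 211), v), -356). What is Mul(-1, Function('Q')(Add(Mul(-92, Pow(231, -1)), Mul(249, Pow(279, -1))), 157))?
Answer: 28459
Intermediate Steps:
Function('Q')(R, v) = Add(-356, Mul(-179, v)) (Function('Q')(R, v) = Add(Mul(-179, v), -356) = Add(-356, Mul(-179, v)))
Mul(-1, Function('Q')(Add(Mul(-92, Pow(231, -1)), Mul(249, Pow(279, -1))), 157)) = Mul(-1, Add(-356, Mul(-179, 157))) = Mul(-1, Add(-356, -28103)) = Mul(-1, -28459) = 28459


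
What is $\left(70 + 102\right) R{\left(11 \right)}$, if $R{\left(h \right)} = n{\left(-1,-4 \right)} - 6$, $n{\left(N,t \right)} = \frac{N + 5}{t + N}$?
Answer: $- \frac{5848}{5} \approx -1169.6$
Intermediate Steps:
$n{\left(N,t \right)} = \frac{5 + N}{N + t}$
$R{\left(h \right)} = - \frac{34}{5}$ ($R{\left(h \right)} = \frac{5 - 1}{-1 - 4} - 6 = \frac{1}{-5} \cdot 4 - 6 = \left(- \frac{1}{5}\right) 4 - 6 = - \frac{4}{5} - 6 = - \frac{34}{5}$)
$\left(70 + 102\right) R{\left(11 \right)} = \left(70 + 102\right) \left(- \frac{34}{5}\right) = 172 \left(- \frac{34}{5}\right) = - \frac{5848}{5}$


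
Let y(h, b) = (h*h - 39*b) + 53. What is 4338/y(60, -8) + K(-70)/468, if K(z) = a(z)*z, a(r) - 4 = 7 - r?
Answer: -6723/610 ≈ -11.021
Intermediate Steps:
a(r) = 11 - r (a(r) = 4 + (7 - r) = 11 - r)
y(h, b) = 53 + h**2 - 39*b (y(h, b) = (h**2 - 39*b) + 53 = 53 + h**2 - 39*b)
K(z) = z*(11 - z) (K(z) = (11 - z)*z = z*(11 - z))
4338/y(60, -8) + K(-70)/468 = 4338/(53 + 60**2 - 39*(-8)) - 70*(11 - 1*(-70))/468 = 4338/(53 + 3600 + 312) - 70*(11 + 70)*(1/468) = 4338/3965 - 70*81*(1/468) = 4338*(1/3965) - 5670*1/468 = 4338/3965 - 315/26 = -6723/610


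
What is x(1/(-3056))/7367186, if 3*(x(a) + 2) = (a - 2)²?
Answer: -18666047/206409455973888 ≈ -9.0432e-8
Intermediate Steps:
x(a) = -2 + (-2 + a)²/3 (x(a) = -2 + (a - 2)²/3 = -2 + (-2 + a)²/3)
x(1/(-3056))/7367186 = (-2 + (-2 + 1/(-3056))²/3)/7367186 = (-2 + (-2 - 1/3056)²/3)*(1/7367186) = (-2 + (-6113/3056)²/3)*(1/7367186) = (-2 + (⅓)*(37368769/9339136))*(1/7367186) = (-2 + 37368769/28017408)*(1/7367186) = -18666047/28017408*1/7367186 = -18666047/206409455973888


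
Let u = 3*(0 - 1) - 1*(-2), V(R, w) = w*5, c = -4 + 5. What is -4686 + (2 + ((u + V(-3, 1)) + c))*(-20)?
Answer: -4826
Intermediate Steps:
c = 1
V(R, w) = 5*w
u = -1 (u = 3*(-1) + 2 = -3 + 2 = -1)
-4686 + (2 + ((u + V(-3, 1)) + c))*(-20) = -4686 + (2 + ((-1 + 5*1) + 1))*(-20) = -4686 + (2 + ((-1 + 5) + 1))*(-20) = -4686 + (2 + (4 + 1))*(-20) = -4686 + (2 + 5)*(-20) = -4686 + 7*(-20) = -4686 - 140 = -4826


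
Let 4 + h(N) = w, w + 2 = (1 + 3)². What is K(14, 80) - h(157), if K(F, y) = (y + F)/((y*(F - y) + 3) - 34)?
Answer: -1132/113 ≈ -10.018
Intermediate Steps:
w = 14 (w = -2 + (1 + 3)² = -2 + 4² = -2 + 16 = 14)
K(F, y) = (F + y)/(-31 + y*(F - y)) (K(F, y) = (F + y)/((3 + y*(F - y)) - 34) = (F + y)/(-31 + y*(F - y)))
h(N) = 10 (h(N) = -4 + 14 = 10)
K(14, 80) - h(157) = (-1*14 - 1*80)/(31 + 80² - 1*14*80) - 1*10 = (-14 - 80)/(31 + 6400 - 1120) - 10 = -94/5311 - 10 = (1/5311)*(-94) - 10 = -2/113 - 10 = -1132/113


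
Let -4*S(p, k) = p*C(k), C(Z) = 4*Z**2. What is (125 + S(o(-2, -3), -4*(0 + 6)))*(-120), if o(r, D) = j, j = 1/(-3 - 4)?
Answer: -174120/7 ≈ -24874.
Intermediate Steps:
j = -1/7 (j = 1/(-7) = -1/7 ≈ -0.14286)
o(r, D) = -1/7
S(p, k) = -p*k**2 (S(p, k) = -p*4*k**2/4 = -p*k**2)
(125 + S(o(-2, -3), -4*(0 + 6)))*(-120) = (125 - 1*(-1/7)*(-4*(0 + 6))**2)*(-120) = (125 - 1*(-1/7)*(-4*6)**2)*(-120) = (125 - 1*(-1/7)*(-24)**2)*(-120) = (125 - 1*(-1/7)*576)*(-120) = (125 + 576/7)*(-120) = (1451/7)*(-120) = -174120/7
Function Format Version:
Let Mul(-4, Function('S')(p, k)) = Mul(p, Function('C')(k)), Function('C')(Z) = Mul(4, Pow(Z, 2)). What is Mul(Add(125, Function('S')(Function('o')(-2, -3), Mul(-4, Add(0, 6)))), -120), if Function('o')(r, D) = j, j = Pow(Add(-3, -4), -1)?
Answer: Rational(-174120, 7) ≈ -24874.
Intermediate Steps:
j = Rational(-1, 7) (j = Pow(-7, -1) = Rational(-1, 7) ≈ -0.14286)
Function('o')(r, D) = Rational(-1, 7)
Function('S')(p, k) = Mul(-1, p, Pow(k, 2)) (Function('S')(p, k) = Mul(Rational(-1, 4), Mul(p, Mul(4, Pow(k, 2)))) = Mul(Rational(-1, 4), Mul(4, p, Pow(k, 2))) = Mul(-1, p, Pow(k, 2)))
Mul(Add(125, Function('S')(Function('o')(-2, -3), Mul(-4, Add(0, 6)))), -120) = Mul(Add(125, Mul(-1, Rational(-1, 7), Pow(Mul(-4, Add(0, 6)), 2))), -120) = Mul(Add(125, Mul(-1, Rational(-1, 7), Pow(Mul(-4, 6), 2))), -120) = Mul(Add(125, Mul(-1, Rational(-1, 7), Pow(-24, 2))), -120) = Mul(Add(125, Mul(-1, Rational(-1, 7), 576)), -120) = Mul(Add(125, Rational(576, 7)), -120) = Mul(Rational(1451, 7), -120) = Rational(-174120, 7)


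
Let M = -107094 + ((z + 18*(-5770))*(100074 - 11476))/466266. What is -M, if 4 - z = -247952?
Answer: 6194612266/77711 ≈ 79714.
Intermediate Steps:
z = 247956 (z = 4 - 1*(-247952) = 4 + 247952 = 247956)
M = -6194612266/77711 (M = -107094 + ((247956 + 18*(-5770))*(100074 - 11476))/466266 = -107094 + ((247956 - 103860)*88598)*(1/466266) = -107094 + (144096*88598)*(1/466266) = -107094 + 12766617408*(1/466266) = -107094 + 2127769568/77711 = -6194612266/77711 ≈ -79714.)
-M = -1*(-6194612266/77711) = 6194612266/77711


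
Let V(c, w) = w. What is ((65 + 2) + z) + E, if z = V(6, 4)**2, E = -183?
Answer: -100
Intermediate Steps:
z = 16 (z = 4**2 = 16)
((65 + 2) + z) + E = ((65 + 2) + 16) - 183 = (67 + 16) - 183 = 83 - 183 = -100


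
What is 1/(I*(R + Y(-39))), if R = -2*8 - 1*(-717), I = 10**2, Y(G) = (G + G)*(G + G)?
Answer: 1/678500 ≈ 1.4738e-6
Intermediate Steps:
Y(G) = 4*G**2 (Y(G) = (2*G)*(2*G) = 4*G**2)
I = 100
R = 701 (R = -16 + 717 = 701)
1/(I*(R + Y(-39))) = 1/(100*(701 + 4*(-39)**2)) = 1/(100*(701 + 4*1521)) = 1/(100*(701 + 6084)) = 1/(100*6785) = 1/678500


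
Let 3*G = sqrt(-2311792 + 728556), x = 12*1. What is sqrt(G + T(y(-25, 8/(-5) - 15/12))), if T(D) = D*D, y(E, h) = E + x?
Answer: sqrt(1521 + 6*I*sqrt(395809))/3 ≈ 17.624 + 11.899*I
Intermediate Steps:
x = 12
y(E, h) = 12 + E (y(E, h) = E + 12 = 12 + E)
T(D) = D**2
G = 2*I*sqrt(395809)/3 (G = sqrt(-2311792 + 728556)/3 = sqrt(-1583236)/3 = (2*I*sqrt(395809))/3 = 2*I*sqrt(395809)/3 ≈ 419.42*I)
sqrt(G + T(y(-25, 8/(-5) - 15/12))) = sqrt(2*I*sqrt(395809)/3 + (12 - 25)**2) = sqrt(2*I*sqrt(395809)/3 + (-13)**2) = sqrt(2*I*sqrt(395809)/3 + 169) = sqrt(169 + 2*I*sqrt(395809)/3)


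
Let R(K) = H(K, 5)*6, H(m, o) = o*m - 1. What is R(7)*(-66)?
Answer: -13464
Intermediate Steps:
H(m, o) = -1 + m*o (H(m, o) = m*o - 1 = -1 + m*o)
R(K) = -6 + 30*K (R(K) = (-1 + K*5)*6 = (-1 + 5*K)*6 = -6 + 30*K)
R(7)*(-66) = (-6 + 30*7)*(-66) = (-6 + 210)*(-66) = 204*(-66) = -13464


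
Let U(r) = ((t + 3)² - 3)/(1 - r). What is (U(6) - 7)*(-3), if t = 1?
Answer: 144/5 ≈ 28.800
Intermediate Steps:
U(r) = 13/(1 - r) (U(r) = ((1 + 3)² - 3)/(1 - r) = (4² - 3)/(1 - r) = (16 - 3)/(1 - r) = 13/(1 - r))
(U(6) - 7)*(-3) = (-13/(-1 + 6) - 7)*(-3) = (-13/5 - 7)*(-3) = -48/5*(-3) = 144/5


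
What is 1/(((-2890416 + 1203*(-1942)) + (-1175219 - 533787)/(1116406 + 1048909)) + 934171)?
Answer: -2165315/9294553552371 ≈ -2.3297e-7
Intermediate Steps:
1/(((-2890416 + 1203*(-1942)) + (-1175219 - 533787)/(1116406 + 1048909)) + 934171) = 1/(((-2890416 - 2336226) - 1709006/2165315) + 934171) = 1/((-5226642 - 1709006*1/2165315) + 934171) = 1/((-5226642 - 1709006/2165315) + 934171) = 1/(-11317328031236/2165315 + 934171) = 1/(-9294553552371/2165315) = -2165315/9294553552371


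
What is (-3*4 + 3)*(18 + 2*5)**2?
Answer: -7056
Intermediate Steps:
(-3*4 + 3)*(18 + 2*5)**2 = (-12 + 3)*(18 + 10)**2 = -9*28**2 = -9*784 = -7056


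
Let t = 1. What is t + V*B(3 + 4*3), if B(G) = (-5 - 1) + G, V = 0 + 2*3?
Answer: 55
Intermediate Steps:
V = 6 (V = 0 + 6 = 6)
B(G) = -6 + G
t + V*B(3 + 4*3) = 1 + 6*(-6 + (3 + 4*3)) = 1 + 6*(-6 + (3 + 12)) = 1 + 6*(-6 + 15) = 1 + 6*9 = 1 + 54 = 55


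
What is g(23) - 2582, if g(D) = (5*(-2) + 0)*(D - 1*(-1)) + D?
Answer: -2799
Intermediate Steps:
g(D) = -10 - 9*D (g(D) = (-10 + 0)*(D + 1) + D = -10*(1 + D) + D = (-10 - 10*D) + D = -10 - 9*D)
g(23) - 2582 = (-10 - 9*23) - 2582 = (-10 - 207) - 2582 = -217 - 2582 = -2799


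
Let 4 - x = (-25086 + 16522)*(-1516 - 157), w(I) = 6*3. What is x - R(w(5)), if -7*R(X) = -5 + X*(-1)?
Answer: -100292999/7 ≈ -1.4328e+7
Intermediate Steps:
w(I) = 18
R(X) = 5/7 + X/7 (R(X) = -(-5 + X*(-1))/7 = -(-5 - X)/7 = 5/7 + X/7)
x = -14327568 (x = 4 - (-25086 + 16522)*(-1516 - 157) = 4 - (-8564)*(-1673) = 4 - 1*14327572 = 4 - 14327572 = -14327568)
x - R(w(5)) = -14327568 - (5/7 + (1/7)*18) = -14327568 - (5/7 + 18/7) = -14327568 - 1*23/7 = -14327568 - 23/7 = -100292999/7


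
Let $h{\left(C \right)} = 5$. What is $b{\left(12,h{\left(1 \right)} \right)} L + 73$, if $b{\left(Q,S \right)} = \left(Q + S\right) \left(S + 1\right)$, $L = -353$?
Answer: $-35933$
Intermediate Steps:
$b{\left(Q,S \right)} = \left(1 + S\right) \left(Q + S\right)$ ($b{\left(Q,S \right)} = \left(Q + S\right) \left(1 + S\right) = \left(1 + S\right) \left(Q + S\right)$)
$b{\left(12,h{\left(1 \right)} \right)} L + 73 = \left(12 + 5 + 5^{2} + 12 \cdot 5\right) \left(-353\right) + 73 = \left(12 + 5 + 25 + 60\right) \left(-353\right) + 73 = 102 \left(-353\right) + 73 = -36006 + 73 = -35933$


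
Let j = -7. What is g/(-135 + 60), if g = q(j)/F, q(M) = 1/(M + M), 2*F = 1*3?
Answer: 1/1575 ≈ 0.00063492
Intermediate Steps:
F = 3/2 (F = (1*3)/2 = (½)*3 = 3/2 ≈ 1.5000)
q(M) = 1/(2*M)
g = -1/21 (g = ((½)/(-7))/(3/2) = ((½)*(-⅐))*(⅔) = -1/14*⅔ = -1/21 ≈ -0.047619)
g/(-135 + 60) = -1/(21*(-135 + 60)) = -1/21/(-75) = -1/21*(-1/75) = 1/1575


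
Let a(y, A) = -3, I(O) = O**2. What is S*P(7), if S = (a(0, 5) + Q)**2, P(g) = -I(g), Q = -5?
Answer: -3136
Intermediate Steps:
P(g) = -g**2
S = 64 (S = (-3 - 5)**2 = (-8)**2 = 64)
S*P(7) = 64*(-1*7**2) = 64*(-1*49) = 64*(-49) = -3136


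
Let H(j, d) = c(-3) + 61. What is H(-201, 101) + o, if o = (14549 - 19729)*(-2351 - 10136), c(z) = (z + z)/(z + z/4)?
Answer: 323413613/5 ≈ 6.4683e+7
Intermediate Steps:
c(z) = 8/5 (c(z) = (2*z)/(z + z*(¼)) = (2*z)/(z + z/4) = (2*z)/((5*z/4)) = (2*z)*(4/(5*z)) = 8/5)
H(j, d) = 313/5 (H(j, d) = 8/5 + 61 = 313/5)
o = 64682660 (o = -5180*(-12487) = 64682660)
H(-201, 101) + o = 313/5 + 64682660 = 323413613/5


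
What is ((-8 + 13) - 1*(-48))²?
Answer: 2809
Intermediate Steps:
((-8 + 13) - 1*(-48))² = (5 + 48)² = 53² = 2809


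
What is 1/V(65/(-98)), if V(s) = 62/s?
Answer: -65/6076 ≈ -0.010698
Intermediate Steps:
1/V(65/(-98)) = 1/(62/((65/(-98)))) = 1/(62/((65*(-1/98)))) = 1/(62/(-65/98)) = 1/(62*(-98/65)) = 1/(-6076/65) = -65/6076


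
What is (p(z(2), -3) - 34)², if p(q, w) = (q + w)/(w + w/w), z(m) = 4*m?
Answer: 5329/4 ≈ 1332.3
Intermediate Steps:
p(q, w) = (q + w)/(1 + w) (p(q, w) = (q + w)/(w + 1) = (q + w)/(1 + w))
(p(z(2), -3) - 34)² = ((4*2 - 3)/(1 - 3) - 34)² = ((8 - 3)/(-2) - 34)² = (-½*5 - 34)² = (-5/2 - 34)² = (-73/2)² = 5329/4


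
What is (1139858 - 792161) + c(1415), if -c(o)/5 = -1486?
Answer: 355127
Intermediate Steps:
c(o) = 7430 (c(o) = -5*(-1486) = 7430)
(1139858 - 792161) + c(1415) = (1139858 - 792161) + 7430 = 347697 + 7430 = 355127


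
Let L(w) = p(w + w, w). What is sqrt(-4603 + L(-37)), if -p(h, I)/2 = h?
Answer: 9*I*sqrt(55) ≈ 66.746*I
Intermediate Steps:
p(h, I) = -2*h
L(w) = -4*w (L(w) = -2*(w + w) = -4*w)
sqrt(-4603 + L(-37)) = sqrt(-4603 - 4*(-37)) = sqrt(-4603 + 148) = sqrt(-4455) = 9*I*sqrt(55)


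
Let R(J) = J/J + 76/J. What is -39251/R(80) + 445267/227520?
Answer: -59530128329/2957760 ≈ -20127.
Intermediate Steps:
R(J) = 1 + 76/J
-39251/R(80) + 445267/227520 = -39251*80/(76 + 80) + 445267/227520 = -39251/((1/80)*156) + 445267*(1/227520) = -39251/39/20 + 445267/227520 = -39251*20/39 + 445267/227520 = -785020/39 + 445267/227520 = -59530128329/2957760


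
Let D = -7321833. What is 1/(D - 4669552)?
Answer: -1/11991385 ≈ -8.3393e-8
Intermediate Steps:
1/(D - 4669552) = 1/(-7321833 - 4669552) = 1/(-11991385) = -1/11991385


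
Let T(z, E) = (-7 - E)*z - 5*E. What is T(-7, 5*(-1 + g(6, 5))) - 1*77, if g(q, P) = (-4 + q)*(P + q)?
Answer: 182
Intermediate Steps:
T(z, E) = -5*E + z*(-7 - E) (T(z, E) = z*(-7 - E) - 5*E = -5*E + z*(-7 - E))
T(-7, 5*(-1 + g(6, 5))) - 1*77 = (-7*(-7) - 25*(-1 + (6**2 - 4*5 - 4*6 + 5*6)) - 1*5*(-1 + (6**2 - 4*5 - 4*6 + 5*6))*(-7)) - 1*77 = (49 - 25*(-1 + (36 - 20 - 24 + 30)) - 1*5*(-1 + (36 - 20 - 24 + 30))*(-7)) - 77 = (49 - 25*(-1 + 22) - 1*5*(-1 + 22)*(-7)) - 77 = (49 - 25*21 - 1*5*21*(-7)) - 77 = (49 - 5*105 - 1*105*(-7)) - 77 = (49 - 525 + 735) - 77 = 259 - 77 = 182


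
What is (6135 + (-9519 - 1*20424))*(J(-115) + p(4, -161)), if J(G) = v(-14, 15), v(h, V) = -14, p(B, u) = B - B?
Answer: 333312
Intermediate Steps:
p(B, u) = 0
J(G) = -14
(6135 + (-9519 - 1*20424))*(J(-115) + p(4, -161)) = (6135 + (-9519 - 1*20424))*(-14 + 0) = (6135 + (-9519 - 20424))*(-14) = (6135 - 29943)*(-14) = -23808*(-14) = 333312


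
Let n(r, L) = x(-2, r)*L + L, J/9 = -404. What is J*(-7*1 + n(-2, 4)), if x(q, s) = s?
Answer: 39996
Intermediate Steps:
J = -3636 (J = 9*(-404) = -3636)
n(r, L) = L + L*r (n(r, L) = r*L + L = L*r + L = L + L*r)
J*(-7*1 + n(-2, 4)) = -3636*(-7*1 + 4*(1 - 2)) = -3636*(-7 + 4*(-1)) = -3636*(-7 - 4) = -3636*(-11) = 39996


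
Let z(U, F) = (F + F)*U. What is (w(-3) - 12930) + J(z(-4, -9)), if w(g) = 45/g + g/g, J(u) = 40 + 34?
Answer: -12870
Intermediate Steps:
z(U, F) = 2*F*U (z(U, F) = (2*F)*U = 2*F*U)
J(u) = 74
w(g) = 1 + 45/g (w(g) = 45/g + 1 = 1 + 45/g)
(w(-3) - 12930) + J(z(-4, -9)) = ((45 - 3)/(-3) - 12930) + 74 = (-⅓*42 - 12930) + 74 = (-14 - 12930) + 74 = -12944 + 74 = -12870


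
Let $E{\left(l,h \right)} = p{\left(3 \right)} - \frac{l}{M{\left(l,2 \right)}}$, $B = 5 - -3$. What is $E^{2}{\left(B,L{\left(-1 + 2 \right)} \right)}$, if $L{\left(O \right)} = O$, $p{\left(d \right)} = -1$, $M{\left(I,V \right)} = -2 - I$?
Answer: $\frac{1}{25} \approx 0.04$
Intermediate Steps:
$B = 8$ ($B = 5 + 3 = 8$)
$E{\left(l,h \right)} = -1 - \frac{l}{-2 - l}$
$E^{2}{\left(B,L{\left(-1 + 2 \right)} \right)} = \left(- \frac{2}{2 + 8}\right)^{2} = \left(- \frac{2}{10}\right)^{2} = \left(\left(-2\right) \frac{1}{10}\right)^{2} = \left(- \frac{1}{5}\right)^{2} = \frac{1}{25}$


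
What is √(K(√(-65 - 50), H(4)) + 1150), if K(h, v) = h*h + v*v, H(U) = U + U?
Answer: √1099 ≈ 33.151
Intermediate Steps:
H(U) = 2*U
K(h, v) = h² + v²
√(K(√(-65 - 50), H(4)) + 1150) = √(((√(-65 - 50))² + (2*4)²) + 1150) = √(((√(-115))² + 8²) + 1150) = √(((I*√115)² + 64) + 1150) = √((-115 + 64) + 1150) = √(-51 + 1150) = √1099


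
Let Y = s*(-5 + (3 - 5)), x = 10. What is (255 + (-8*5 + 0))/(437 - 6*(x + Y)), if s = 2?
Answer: 215/461 ≈ 0.46638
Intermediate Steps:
Y = -14 (Y = 2*(-5 + (3 - 5)) = 2*(-5 - 2) = 2*(-7) = -14)
(255 + (-8*5 + 0))/(437 - 6*(x + Y)) = (255 + (-8*5 + 0))/(437 - 6*(10 - 14)) = (255 + (-40 + 0))/(437 - 6*(-4)) = (255 - 40)/(437 + 24) = 215/461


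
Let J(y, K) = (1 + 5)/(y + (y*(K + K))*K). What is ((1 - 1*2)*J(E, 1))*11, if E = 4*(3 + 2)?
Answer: -11/10 ≈ -1.1000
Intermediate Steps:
E = 20 (E = 4*5 = 20)
J(y, K) = 6/(y + 2*y*K²) (J(y, K) = 6/(y + (y*(2*K))*K) = 6/(y + (2*K*y)*K) = 6/(y + 2*y*K²))
((1 - 1*2)*J(E, 1))*11 = ((1 - 1*2)*(6/(20*(1 + 2*1²))))*11 = ((1 - 2)*(6*(1/20)/(1 + 2*1)))*11 = -6/(20*(1 + 2))*11 = -6/(20*3)*11 = -1*⅒*11 = -⅒*11 = -11/10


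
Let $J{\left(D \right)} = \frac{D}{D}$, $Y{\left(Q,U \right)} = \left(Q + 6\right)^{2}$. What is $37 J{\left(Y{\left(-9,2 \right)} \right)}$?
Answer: $37$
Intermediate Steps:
$Y{\left(Q,U \right)} = \left(6 + Q\right)^{2}$
$J{\left(D \right)} = 1$
$37 J{\left(Y{\left(-9,2 \right)} \right)} = 37 \cdot 1 = 37$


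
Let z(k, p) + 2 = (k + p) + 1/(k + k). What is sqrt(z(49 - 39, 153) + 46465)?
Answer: sqrt(4662605)/10 ≈ 215.93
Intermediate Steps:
z(k, p) = -2 + k + p + 1/(2*k) (z(k, p) = -2 + ((k + p) + 1/(k + k)) = -2 + ((k + p) + 1/(2*k)) = -2 + (k + p + 1/(2*k)) = -2 + k + p + 1/(2*k))
sqrt(z(49 - 39, 153) + 46465) = sqrt((-2 + (49 - 39) + 153 + 1/(2*(49 - 39))) + 46465) = sqrt((-2 + 10 + 153 + (1/2)/10) + 46465) = sqrt((-2 + 10 + 153 + (1/2)*(1/10)) + 46465) = sqrt((-2 + 10 + 153 + 1/20) + 46465) = sqrt(3221/20 + 46465) = sqrt(932521/20) = sqrt(4662605)/10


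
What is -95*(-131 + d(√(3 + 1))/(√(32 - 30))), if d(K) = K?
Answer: 12445 - 95*√2 ≈ 12311.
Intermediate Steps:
-95*(-131 + d(√(3 + 1))/(√(32 - 30))) = -95*(-131 + √(3 + 1)/(√(32 - 30))) = -95*(-131 + √4/(√2)) = -95*(-131 + 2*(√2/2)) = -95*(-131 + √2) = 12445 - 95*√2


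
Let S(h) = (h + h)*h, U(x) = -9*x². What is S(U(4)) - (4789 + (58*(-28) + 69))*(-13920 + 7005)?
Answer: 22404582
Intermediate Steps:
S(h) = 2*h² (S(h) = (2*h)*h = 2*h²)
S(U(4)) - (4789 + (58*(-28) + 69))*(-13920 + 7005) = 2*(-9*4²)² - (4789 + (58*(-28) + 69))*(-13920 + 7005) = 2*(-9*16)² - (4789 + (-1624 + 69))*(-6915) = 2*(-144)² - (4789 - 1555)*(-6915) = 2*20736 - 3234*(-6915) = 41472 - 1*(-22363110) = 41472 + 22363110 = 22404582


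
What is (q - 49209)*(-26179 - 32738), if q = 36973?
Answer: 720908412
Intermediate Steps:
(q - 49209)*(-26179 - 32738) = (36973 - 49209)*(-26179 - 32738) = -12236*(-58917) = 720908412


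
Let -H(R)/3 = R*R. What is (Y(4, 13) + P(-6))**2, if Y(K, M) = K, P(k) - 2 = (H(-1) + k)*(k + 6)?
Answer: 36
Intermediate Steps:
H(R) = -3*R**2 (H(R) = -3*R*R = -3*R**2)
P(k) = 2 + (-3 + k)*(6 + k) (P(k) = 2 + (-3*(-1)**2 + k)*(k + 6) = 2 + (-3*1 + k)*(6 + k) = 2 + (-3 + k)*(6 + k))
(Y(4, 13) + P(-6))**2 = (4 + (-16 + (-6)**2 + 3*(-6)))**2 = (4 + (-16 + 36 - 18))**2 = (4 + 2)**2 = 6**2 = 36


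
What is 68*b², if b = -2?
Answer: 272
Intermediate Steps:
68*b² = 68*(-2)² = 68*4 = 272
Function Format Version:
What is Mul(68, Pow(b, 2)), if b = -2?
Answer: 272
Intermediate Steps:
Mul(68, Pow(b, 2)) = Mul(68, Pow(-2, 2)) = Mul(68, 4) = 272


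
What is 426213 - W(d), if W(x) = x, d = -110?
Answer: 426323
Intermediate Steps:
426213 - W(d) = 426213 - 1*(-110) = 426213 + 110 = 426323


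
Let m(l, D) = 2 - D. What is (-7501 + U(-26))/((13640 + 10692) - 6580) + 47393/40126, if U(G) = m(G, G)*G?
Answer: 255561841/356158376 ≈ 0.71755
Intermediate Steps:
U(G) = G*(2 - G) (U(G) = (2 - G)*G = G*(2 - G))
(-7501 + U(-26))/((13640 + 10692) - 6580) + 47393/40126 = (-7501 - 26*(2 - 1*(-26)))/((13640 + 10692) - 6580) + 47393/40126 = (-7501 - 26*(2 + 26))/(24332 - 6580) + 47393*(1/40126) = (-7501 - 26*28)/17752 + 47393/40126 = (-7501 - 728)*(1/17752) + 47393/40126 = -8229*1/17752 + 47393/40126 = -8229/17752 + 47393/40126 = 255561841/356158376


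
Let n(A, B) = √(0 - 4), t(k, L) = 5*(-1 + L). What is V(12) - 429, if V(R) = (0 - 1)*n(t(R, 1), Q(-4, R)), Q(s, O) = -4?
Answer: -429 - 2*I ≈ -429.0 - 2.0*I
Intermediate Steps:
t(k, L) = -5 + 5*L
n(A, B) = 2*I (n(A, B) = √(-4) = 2*I)
V(R) = -2*I (V(R) = (0 - 1)*(2*I) = -2*I)
V(12) - 429 = -2*I - 429 = -429 - 2*I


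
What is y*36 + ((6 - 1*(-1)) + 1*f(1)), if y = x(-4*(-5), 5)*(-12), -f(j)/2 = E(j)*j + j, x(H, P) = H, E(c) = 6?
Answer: -8647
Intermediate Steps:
f(j) = -14*j (f(j) = -2*(6*j + j) = -14*j)
y = -240 (y = -4*(-5)*(-12) = 20*(-12) = -240)
y*36 + ((6 - 1*(-1)) + 1*f(1)) = -240*36 + ((6 - 1*(-1)) + 1*(-14*1)) = -8640 + ((6 + 1) + 1*(-14)) = -8640 + (7 - 14) = -8640 - 7 = -8647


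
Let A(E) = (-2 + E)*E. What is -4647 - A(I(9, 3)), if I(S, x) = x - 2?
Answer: -4646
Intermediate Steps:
I(S, x) = -2 + x
A(E) = E*(-2 + E)
-4647 - A(I(9, 3)) = -4647 - (-2 + 3)*(-2 + (-2 + 3)) = -4647 - (-2 + 1) = -4647 - (-1) = -4647 - 1*(-1) = -4647 + 1 = -4646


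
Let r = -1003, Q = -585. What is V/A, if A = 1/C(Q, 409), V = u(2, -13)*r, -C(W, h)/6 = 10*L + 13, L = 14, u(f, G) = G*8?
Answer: -95758416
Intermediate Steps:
u(f, G) = 8*G
C(W, h) = -918 (C(W, h) = -6*(10*14 + 13) = -6*(140 + 13) = -6*153 = -918)
V = 104312 (V = (8*(-13))*(-1003) = -104*(-1003) = 104312)
A = -1/918 (A = 1/(-918) = -1/918 ≈ -0.0010893)
V/A = 104312/(-1/918) = 104312*(-918) = -95758416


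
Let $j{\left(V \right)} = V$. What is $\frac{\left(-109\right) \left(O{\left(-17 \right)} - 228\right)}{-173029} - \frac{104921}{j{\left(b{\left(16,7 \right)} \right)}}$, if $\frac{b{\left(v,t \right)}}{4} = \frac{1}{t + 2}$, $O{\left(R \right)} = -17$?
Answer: $- \frac{163389488201}{692116} \approx -2.3607 \cdot 10^{5}$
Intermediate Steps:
$b{\left(v,t \right)} = \frac{4}{2 + t}$ ($b{\left(v,t \right)} = \frac{4}{t + 2} = \frac{4}{2 + t}$)
$\frac{\left(-109\right) \left(O{\left(-17 \right)} - 228\right)}{-173029} - \frac{104921}{j{\left(b{\left(16,7 \right)} \right)}} = \frac{\left(-109\right) \left(-17 - 228\right)}{-173029} - \frac{104921}{4 \frac{1}{2 + 7}} = \left(-109\right) \left(-245\right) \left(- \frac{1}{173029}\right) - \frac{104921}{4 \cdot \frac{1}{9}} = 26705 \left(- \frac{1}{173029}\right) - \frac{104921}{4 \cdot \frac{1}{9}} = - \frac{26705}{173029} - \frac{104921}{\frac{4}{9}} = - \frac{26705}{173029} - \frac{944289}{4} = - \frac{163389488201}{692116}$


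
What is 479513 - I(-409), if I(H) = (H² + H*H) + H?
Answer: 145360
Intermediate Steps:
I(H) = H + 2*H² (I(H) = (H² + H²) + H = 2*H² + H = H + 2*H²)
479513 - I(-409) = 479513 - (-409)*(1 + 2*(-409)) = 479513 - (-409)*(1 - 818) = 479513 - (-409)*(-817) = 479513 - 1*334153 = 479513 - 334153 = 145360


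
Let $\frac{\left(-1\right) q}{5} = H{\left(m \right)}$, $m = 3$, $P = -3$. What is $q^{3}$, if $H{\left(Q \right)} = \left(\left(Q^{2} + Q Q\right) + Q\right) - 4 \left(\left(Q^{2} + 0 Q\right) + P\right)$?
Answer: $3375$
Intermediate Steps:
$H{\left(Q \right)} = 12 + Q - 2 Q^{2}$ ($H{\left(Q \right)} = \left(\left(Q^{2} + Q Q\right) + Q\right) - 4 \left(\left(Q^{2} + 0 Q\right) - 3\right) = \left(\left(Q^{2} + Q^{2}\right) + Q\right) - 4 \left(\left(Q^{2} + 0\right) - 3\right) = \left(2 Q^{2} + Q\right) - 4 \left(Q^{2} - 3\right) = \left(Q + 2 Q^{2}\right) - 4 \left(-3 + Q^{2}\right) = \left(Q + 2 Q^{2}\right) - \left(-12 + 4 Q^{2}\right) = 12 + Q - 2 Q^{2}$)
$q = 15$ ($q = - 5 \left(12 + 3 - 2 \cdot 3^{2}\right) = - 5 \left(12 + 3 - 18\right) = \left(-5\right) \left(-3\right) = 15$)
$q^{3} = 15^{3} = 3375$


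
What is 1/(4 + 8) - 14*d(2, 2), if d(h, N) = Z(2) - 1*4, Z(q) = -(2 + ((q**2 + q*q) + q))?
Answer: 2689/12 ≈ 224.08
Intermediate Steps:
Z(q) = -2 - q - 2*q**2 (Z(q) = -(2 + ((q**2 + q**2) + q)) = -(2 + (2*q**2 + q)) = -(2 + (q + 2*q**2)) = -(2 + q + 2*q**2) = -2 - q - 2*q**2)
d(h, N) = -16 (d(h, N) = (-2 - 1*2 - 2*2**2) - 1*4 = (-2 - 2 - 2*4) - 4 = (-2 - 2 - 8) - 4 = -12 - 4 = -16)
1/(4 + 8) - 14*d(2, 2) = 1/(4 + 8) - 14*(-16) = 1/12 + 224 = 2689/12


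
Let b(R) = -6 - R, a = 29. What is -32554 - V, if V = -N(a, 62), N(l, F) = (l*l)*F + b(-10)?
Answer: 19592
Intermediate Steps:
N(l, F) = 4 + F*l² (N(l, F) = (l*l)*F + (-6 - 1*(-10)) = l²*F + (-6 + 10) = F*l² + 4 = 4 + F*l²)
V = -52146 (V = -(4 + 62*29²) = -(4 + 62*841) = -(4 + 52142) = -1*52146 = -52146)
-32554 - V = -32554 - 1*(-52146) = -32554 + 52146 = 19592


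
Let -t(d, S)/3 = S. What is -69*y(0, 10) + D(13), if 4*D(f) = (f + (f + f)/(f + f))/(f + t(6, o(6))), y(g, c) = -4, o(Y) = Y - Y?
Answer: 7183/26 ≈ 276.27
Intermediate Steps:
o(Y) = 0
t(d, S) = -3*S
D(f) = (1 + f)/(4*f) (D(f) = ((f + (f + f)/(f + f))/(f - 3*0))/4 = ((f + (2*f)/((2*f)))/(f + 0))/4 = ((f + (2*f)*(1/(2*f)))/f)/4 = ((f + 1)/f)/4 = ((1 + f)/f)/4 = (1 + f)/(4*f))
-69*y(0, 10) + D(13) = -69*(-4) + (1/4)*(1 + 13)/13 = 276 + (1/4)*(1/13)*14 = 276 + 7/26 = 7183/26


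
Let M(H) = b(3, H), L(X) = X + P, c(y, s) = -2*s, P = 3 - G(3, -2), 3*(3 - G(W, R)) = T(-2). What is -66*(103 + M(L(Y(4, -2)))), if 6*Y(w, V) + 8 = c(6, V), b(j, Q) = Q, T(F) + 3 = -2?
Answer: -6644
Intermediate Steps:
T(F) = -5 (T(F) = -3 - 2 = -5)
G(W, R) = 14/3 (G(W, R) = 3 - ⅓*(-5) = 3 + 5/3 = 14/3)
P = -5/3 (P = 3 - 1*14/3 = 3 - 14/3 = -5/3 ≈ -1.6667)
Y(w, V) = -4/3 - V/3 (Y(w, V) = -4/3 + (-2*V)/6 = -4/3 - V/3)
L(X) = -5/3 + X (L(X) = X - 5/3 = -5/3 + X)
M(H) = H
-66*(103 + M(L(Y(4, -2)))) = -66*(103 + (-5/3 + (-4/3 - ⅓*(-2)))) = -66*(103 + (-5/3 + (-4/3 + ⅔))) = -66*(103 + (-5/3 - ⅔)) = -66*(103 - 7/3) = -66*302/3 = -6644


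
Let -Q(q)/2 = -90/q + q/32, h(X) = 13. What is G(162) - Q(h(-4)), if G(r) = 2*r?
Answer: 64681/208 ≈ 310.97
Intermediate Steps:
Q(q) = 180/q - q/16 (Q(q) = -2*(-90/q + q/32) = 180/q - q/16)
G(162) - Q(h(-4)) = 2*162 - (180/13 - 1/16*13) = 324 - (180*(1/13) - 13/16) = 324 - (180/13 - 13/16) = 324 - 1*2711/208 = 324 - 2711/208 = 64681/208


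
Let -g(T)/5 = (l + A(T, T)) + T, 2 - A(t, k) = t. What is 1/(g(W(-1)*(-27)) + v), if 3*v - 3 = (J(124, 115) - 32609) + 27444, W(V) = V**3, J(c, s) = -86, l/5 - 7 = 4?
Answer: -3/6103 ≈ -0.00049156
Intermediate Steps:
l = 55 (l = 35 + 5*4 = 35 + 20 = 55)
v = -5248/3 (v = 1 + ((-86 - 32609) + 27444)/3 = 1 + (-32695 + 27444)/3 = 1 + (1/3)*(-5251) = 1 - 5251/3 = -5248/3 ≈ -1749.3)
A(t, k) = 2 - t
g(T) = -285 (g(T) = -5*((55 + (2 - T)) + T) = -5*((57 - T) + T) = -5*57 = -285)
1/(g(W(-1)*(-27)) + v) = 1/(-285 - 5248/3) = 1/(-6103/3) = -3/6103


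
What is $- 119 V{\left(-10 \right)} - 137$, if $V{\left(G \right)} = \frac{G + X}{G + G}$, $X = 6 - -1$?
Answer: $- \frac{3097}{20} \approx -154.85$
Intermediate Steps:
$X = 7$ ($X = 6 + 1 = 7$)
$V{\left(G \right)} = \frac{7 + G}{2 G}$ ($V{\left(G \right)} = \frac{G + 7}{G + G} = \frac{7 + G}{2 G}$)
$- 119 V{\left(-10 \right)} - 137 = - 119 \frac{7 - 10}{2 \left(-10\right)} - 137 = - 119 \cdot \frac{1}{2} \left(- \frac{1}{10}\right) \left(-3\right) - 137 = \left(-119\right) \frac{3}{20} - 137 = - \frac{357}{20} - 137 = - \frac{3097}{20}$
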